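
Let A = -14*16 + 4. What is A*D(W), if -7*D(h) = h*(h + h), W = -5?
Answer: 11000/7 ≈ 1571.4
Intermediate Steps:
D(h) = -2*h**2/7 (D(h) = -h*(h + h)/7 = -h*2*h/7 = -2*h**2/7)
A = -220 (A = -224 + 4 = -220)
A*D(W) = -(-440)*(-5)**2/7 = -(-440)*25/7 = -220*(-50/7) = 11000/7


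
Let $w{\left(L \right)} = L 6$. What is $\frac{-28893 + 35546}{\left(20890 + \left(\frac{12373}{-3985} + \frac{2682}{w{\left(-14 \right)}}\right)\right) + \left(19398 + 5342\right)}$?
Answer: $\frac{371170870}{2543743183} \approx 0.14592$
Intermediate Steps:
$w{\left(L \right)} = 6 L$
$\frac{-28893 + 35546}{\left(20890 + \left(\frac{12373}{-3985} + \frac{2682}{w{\left(-14 \right)}}\right)\right) + \left(19398 + 5342\right)} = \frac{-28893 + 35546}{\left(20890 + \left(\frac{12373}{-3985} + \frac{2682}{6 \left(-14\right)}\right)\right) + \left(19398 + 5342\right)} = \frac{6653}{\left(20890 + \left(12373 \left(- \frac{1}{3985}\right) + \frac{2682}{-84}\right)\right) + 24740} = \frac{6653}{\left(20890 + \left(- \frac{12373}{3985} + 2682 \left(- \frac{1}{84}\right)\right)\right) + 24740} = \frac{6653}{\left(20890 - \frac{1954517}{55790}\right) + 24740} = \frac{6653}{\frac{1163498583}{55790} + 24740} = \frac{6653}{\frac{2543743183}{55790}} = 6653 \cdot \frac{55790}{2543743183} = \frac{371170870}{2543743183}$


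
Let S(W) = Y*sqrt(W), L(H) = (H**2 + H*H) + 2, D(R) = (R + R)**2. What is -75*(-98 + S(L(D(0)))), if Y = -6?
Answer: 7350 + 450*sqrt(2) ≈ 7986.4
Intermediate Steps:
D(R) = 4*R**2 (D(R) = (2*R)**2 = 4*R**2)
L(H) = 2 + 2*H**2 (L(H) = (H**2 + H**2) + 2 = 2*H**2 + 2 = 2 + 2*H**2)
S(W) = -6*sqrt(W)
-75*(-98 + S(L(D(0)))) = -75*(-98 - 6*sqrt(2 + 2*(4*0**2)**2)) = -75*(-98 - 6*sqrt(2 + 2*(4*0)**2)) = -75*(-98 - 6*sqrt(2 + 2*0**2)) = -75*(-98 - 6*sqrt(2 + 2*0)) = -75*(-98 - 6*sqrt(2 + 0)) = -75*(-98 - 6*sqrt(2)) = 7350 + 450*sqrt(2)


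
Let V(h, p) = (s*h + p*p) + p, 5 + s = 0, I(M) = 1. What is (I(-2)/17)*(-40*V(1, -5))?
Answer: -600/17 ≈ -35.294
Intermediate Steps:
s = -5 (s = -5 + 0 = -5)
V(h, p) = p + p² - 5*h (V(h, p) = (-5*h + p*p) + p = (-5*h + p²) + p = (p² - 5*h) + p = p + p² - 5*h)
(I(-2)/17)*(-40*V(1, -5)) = (1/17)*(-40*(-5 + (-5)² - 5*1)) = (1*(1/17))*(-40*(-5 + 25 - 5)) = (-40*15)/17 = (1/17)*(-600) = -600/17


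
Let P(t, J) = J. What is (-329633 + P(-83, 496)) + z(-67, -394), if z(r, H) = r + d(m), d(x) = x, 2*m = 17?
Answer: -658391/2 ≈ -3.2920e+5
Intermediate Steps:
m = 17/2 (m = (½)*17 = 17/2 ≈ 8.5000)
z(r, H) = 17/2 + r (z(r, H) = r + 17/2 = 17/2 + r)
(-329633 + P(-83, 496)) + z(-67, -394) = (-329633 + 496) + (17/2 - 67) = -329137 - 117/2 = -658391/2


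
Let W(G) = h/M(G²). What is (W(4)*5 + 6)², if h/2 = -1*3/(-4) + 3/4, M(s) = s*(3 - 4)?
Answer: 6561/256 ≈ 25.629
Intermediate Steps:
M(s) = -s (M(s) = s*(-1) = -s)
h = 3 (h = 2*(-1*3/(-4) + 3/4) = 2*(-3*(-¼) + 3*(¼)) = 2*(¾ + ¾) = 2*(3/2) = 3)
W(G) = -3/G² (W(G) = 3/((-G²)) = 3*(-1/G²) = -3/G²)
(W(4)*5 + 6)² = (-3/4²*5 + 6)² = (-3*1/16*5 + 6)² = (-3/16*5 + 6)² = (-15/16 + 6)² = (81/16)² = 6561/256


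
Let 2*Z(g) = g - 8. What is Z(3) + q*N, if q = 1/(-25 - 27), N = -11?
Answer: -119/52 ≈ -2.2885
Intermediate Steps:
Z(g) = -4 + g/2 (Z(g) = (g - 8)/2 = (-8 + g)/2 = -4 + g/2)
q = -1/52 (q = 1/(-52) = -1/52 ≈ -0.019231)
Z(3) + q*N = (-4 + (½)*3) - 1/52*(-11) = (-4 + 3/2) + 11/52 = -5/2 + 11/52 = -119/52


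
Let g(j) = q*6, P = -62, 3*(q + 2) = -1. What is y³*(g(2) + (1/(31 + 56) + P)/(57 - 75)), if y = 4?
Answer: -528992/783 ≈ -675.60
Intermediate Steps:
q = -7/3 (q = -2 + (⅓)*(-1) = -2 - ⅓ = -7/3 ≈ -2.3333)
g(j) = -14 (g(j) = -7/3*6 = -14)
y³*(g(2) + (1/(31 + 56) + P)/(57 - 75)) = 4³*(-14 + (1/(31 + 56) - 62)/(57 - 75)) = 64*(-14 + (1/87 - 62)/(-18)) = 64*(-14 + (1/87 - 62)*(-1/18)) = 64*(-14 - 5393/87*(-1/18)) = 64*(-14 + 5393/1566) = 64*(-16531/1566) = -528992/783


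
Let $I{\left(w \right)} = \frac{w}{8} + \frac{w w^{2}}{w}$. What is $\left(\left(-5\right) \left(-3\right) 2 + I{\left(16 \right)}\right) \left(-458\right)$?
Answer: $-131904$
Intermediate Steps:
$I{\left(w \right)} = w^{2} + \frac{w}{8}$ ($I{\left(w \right)} = w \frac{1}{8} + \frac{w^{3}}{w} = \frac{w}{8} + w^{2} = w^{2} + \frac{w}{8}$)
$\left(\left(-5\right) \left(-3\right) 2 + I{\left(16 \right)}\right) \left(-458\right) = \left(\left(-5\right) \left(-3\right) 2 + 16 \left(\frac{1}{8} + 16\right)\right) \left(-458\right) = \left(15 \cdot 2 + 16 \cdot \frac{129}{8}\right) \left(-458\right) = \left(30 + 258\right) \left(-458\right) = 288 \left(-458\right) = -131904$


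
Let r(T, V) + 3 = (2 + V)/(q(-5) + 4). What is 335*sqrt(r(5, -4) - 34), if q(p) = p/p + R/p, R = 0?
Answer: 67*I*sqrt(935) ≈ 2048.7*I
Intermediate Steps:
q(p) = 1 (q(p) = p/p + 0/p = 1 + 0 = 1)
r(T, V) = -13/5 + V/5 (r(T, V) = -3 + (2 + V)/(1 + 4) = -3 + (2 + V)/5 = -3 + (2 + V)*(1/5) = -3 + (2/5 + V/5) = -13/5 + V/5)
335*sqrt(r(5, -4) - 34) = 335*sqrt((-13/5 + (1/5)*(-4)) - 34) = 335*sqrt((-13/5 - 4/5) - 34) = 335*sqrt(-17/5 - 34) = 335*sqrt(-187/5) = 335*(I*sqrt(935)/5) = 67*I*sqrt(935)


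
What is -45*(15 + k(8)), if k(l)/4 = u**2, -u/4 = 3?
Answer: -26595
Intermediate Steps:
u = -12 (u = -4*3 = -12)
k(l) = 576 (k(l) = 4*(-12)**2 = 4*144 = 576)
-45*(15 + k(8)) = -45*(15 + 576) = -45*591 = -26595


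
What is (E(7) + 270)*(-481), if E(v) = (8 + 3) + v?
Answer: -138528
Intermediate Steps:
E(v) = 11 + v
(E(7) + 270)*(-481) = ((11 + 7) + 270)*(-481) = (18 + 270)*(-481) = 288*(-481) = -138528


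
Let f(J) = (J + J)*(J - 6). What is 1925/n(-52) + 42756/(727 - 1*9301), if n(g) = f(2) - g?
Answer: 2494289/51444 ≈ 48.486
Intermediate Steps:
f(J) = 2*J*(-6 + J) (f(J) = (2*J)*(-6 + J) = 2*J*(-6 + J))
n(g) = -16 - g (n(g) = 2*2*(-6 + 2) - g = 2*2*(-4) - g = -16 - g)
1925/n(-52) + 42756/(727 - 1*9301) = 1925/(-16 - 1*(-52)) + 42756/(727 - 1*9301) = 1925/(-16 + 52) + 42756/(727 - 9301) = 1925/36 + 42756/(-8574) = 1925*(1/36) + 42756*(-1/8574) = 1925/36 - 7126/1429 = 2494289/51444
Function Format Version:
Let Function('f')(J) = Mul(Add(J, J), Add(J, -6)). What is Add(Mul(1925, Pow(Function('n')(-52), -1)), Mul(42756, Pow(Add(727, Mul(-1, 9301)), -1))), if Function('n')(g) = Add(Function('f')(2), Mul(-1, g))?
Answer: Rational(2494289, 51444) ≈ 48.486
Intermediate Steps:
Function('f')(J) = Mul(2, J, Add(-6, J)) (Function('f')(J) = Mul(Mul(2, J), Add(-6, J)) = Mul(2, J, Add(-6, J)))
Function('n')(g) = Add(-16, Mul(-1, g)) (Function('n')(g) = Add(Mul(2, 2, Add(-6, 2)), Mul(-1, g)) = Add(Mul(2, 2, -4), Mul(-1, g)) = Add(-16, Mul(-1, g)))
Add(Mul(1925, Pow(Function('n')(-52), -1)), Mul(42756, Pow(Add(727, Mul(-1, 9301)), -1))) = Add(Mul(1925, Pow(Add(-16, Mul(-1, -52)), -1)), Mul(42756, Pow(Add(727, Mul(-1, 9301)), -1))) = Add(Mul(1925, Pow(Add(-16, 52), -1)), Mul(42756, Pow(Add(727, -9301), -1))) = Add(Mul(1925, Pow(36, -1)), Mul(42756, Pow(-8574, -1))) = Add(Mul(1925, Rational(1, 36)), Mul(42756, Rational(-1, 8574))) = Add(Rational(1925, 36), Rational(-7126, 1429)) = Rational(2494289, 51444)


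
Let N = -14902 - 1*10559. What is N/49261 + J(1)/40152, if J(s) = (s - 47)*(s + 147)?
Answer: -169709870/247240959 ≈ -0.68641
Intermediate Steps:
N = -25461 (N = -14902 - 10559 = -25461)
J(s) = (-47 + s)*(147 + s)
N/49261 + J(1)/40152 = -25461/49261 + (-6909 + 1² + 100*1)/40152 = -25461*1/49261 + (-6909 + 1 + 100)*(1/40152) = -25461/49261 - 6808*1/40152 = -25461/49261 - 851/5019 = -169709870/247240959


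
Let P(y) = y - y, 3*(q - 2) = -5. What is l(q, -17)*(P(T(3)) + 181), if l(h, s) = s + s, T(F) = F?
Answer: -6154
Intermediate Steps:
q = 1/3 (q = 2 + (1/3)*(-5) = 2 - 5/3 = 1/3 ≈ 0.33333)
P(y) = 0
l(h, s) = 2*s
l(q, -17)*(P(T(3)) + 181) = (2*(-17))*(0 + 181) = -34*181 = -6154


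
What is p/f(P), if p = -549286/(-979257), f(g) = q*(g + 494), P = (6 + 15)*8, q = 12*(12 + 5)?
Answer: 274643/66123349668 ≈ 4.1535e-6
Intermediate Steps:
q = 204 (q = 12*17 = 204)
P = 168 (P = 21*8 = 168)
f(g) = 100776 + 204*g (f(g) = 204*(g + 494) = 204*(494 + g) = 100776 + 204*g)
p = 549286/979257 (p = -549286*(-1/979257) = 549286/979257 ≈ 0.56092)
p/f(P) = 549286/(979257*(100776 + 204*168)) = 549286/(979257*(100776 + 34272)) = (549286/979257)/135048 = (549286/979257)*(1/135048) = 274643/66123349668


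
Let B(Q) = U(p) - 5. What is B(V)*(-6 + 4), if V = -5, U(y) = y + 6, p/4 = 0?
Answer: -2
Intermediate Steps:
p = 0 (p = 4*0 = 0)
U(y) = 6 + y
B(Q) = 1 (B(Q) = (6 + 0) - 5 = 6 - 5 = 1)
B(V)*(-6 + 4) = 1*(-6 + 4) = 1*(-2) = -2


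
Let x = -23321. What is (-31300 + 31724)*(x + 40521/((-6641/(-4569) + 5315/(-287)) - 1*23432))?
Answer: -5847503075210134/591323657 ≈ -9.8888e+6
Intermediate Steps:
(-31300 + 31724)*(x + 40521/((-6641/(-4569) + 5315/(-287)) - 1*23432)) = (-31300 + 31724)*(-23321 + 40521/((-6641/(-4569) + 5315/(-287)) - 1*23432)) = 424*(-23321 + 40521/((-6641*(-1/4569) + 5315*(-1/287)) - 23432)) = 424*(-23321 + 40521/((6641/4569 - 5315/287) - 23432)) = 424*(-23321 + 40521/(-22378268/1311303 - 23432)) = 424*(-23321 + 40521/(-30748830164/1311303)) = 424*(-23321 + 40521*(-1311303/30748830164)) = 424*(-23321 - 4087331451/2365294628) = 424*(-55165123351039/2365294628) = -5847503075210134/591323657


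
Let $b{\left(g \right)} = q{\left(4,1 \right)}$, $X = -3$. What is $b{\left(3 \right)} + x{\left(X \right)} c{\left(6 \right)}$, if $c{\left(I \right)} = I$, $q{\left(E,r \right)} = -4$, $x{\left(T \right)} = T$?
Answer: $-22$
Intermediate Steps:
$b{\left(g \right)} = -4$
$b{\left(3 \right)} + x{\left(X \right)} c{\left(6 \right)} = -4 - 18 = -22$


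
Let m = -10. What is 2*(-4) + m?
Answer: -18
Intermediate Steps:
2*(-4) + m = 2*(-4) - 10 = -8 - 10 = -18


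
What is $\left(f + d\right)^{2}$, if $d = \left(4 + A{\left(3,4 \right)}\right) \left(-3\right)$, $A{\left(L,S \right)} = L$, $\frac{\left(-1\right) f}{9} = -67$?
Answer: $338724$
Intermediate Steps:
$f = 603$ ($f = \left(-9\right) \left(-67\right) = 603$)
$d = -21$ ($d = \left(4 + 3\right) \left(-3\right) = 7 \left(-3\right) = -21$)
$\left(f + d\right)^{2} = \left(603 - 21\right)^{2} = 582^{2} = 338724$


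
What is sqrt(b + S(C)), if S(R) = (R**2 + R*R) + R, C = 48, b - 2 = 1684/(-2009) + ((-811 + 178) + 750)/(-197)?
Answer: 9*sqrt(183771078261)/56539 ≈ 68.239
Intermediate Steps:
b = 224745/395773 (b = 2 + (1684/(-2009) + ((-811 + 178) + 750)/(-197)) = 2 + (1684*(-1/2009) + (-633 + 750)*(-1/197)) = 2 + (-1684/2009 + 117*(-1/197)) = 2 + (-1684/2009 - 117/197) = 2 - 566801/395773 = 224745/395773 ≈ 0.56786)
S(R) = R + 2*R**2 (S(R) = (R**2 + R**2) + R = 2*R**2 + R = R + 2*R**2)
sqrt(b + S(C)) = sqrt(224745/395773 + 48*(1 + 2*48)) = sqrt(224745/395773 + 48*(1 + 96)) = sqrt(224745/395773 + 48*97) = sqrt(224745/395773 + 4656) = sqrt(1842943833/395773) = 9*sqrt(183771078261)/56539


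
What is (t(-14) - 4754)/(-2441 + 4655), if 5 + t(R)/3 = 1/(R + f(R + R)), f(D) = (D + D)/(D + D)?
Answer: -31000/14391 ≈ -2.1541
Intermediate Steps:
f(D) = 1 (f(D) = (2*D)/((2*D)) = (2*D)*(1/(2*D)) = 1)
t(R) = -15 + 3/(1 + R) (t(R) = -15 + 3/(R + 1) = -15 + 3/(1 + R))
(t(-14) - 4754)/(-2441 + 4655) = (3*(-4 - 5*(-14))/(1 - 14) - 4754)/(-2441 + 4655) = (3*(-4 + 70)/(-13) - 4754)/2214 = (3*(-1/13)*66 - 4754)*(1/2214) = (-198/13 - 4754)*(1/2214) = -62000/13*1/2214 = -31000/14391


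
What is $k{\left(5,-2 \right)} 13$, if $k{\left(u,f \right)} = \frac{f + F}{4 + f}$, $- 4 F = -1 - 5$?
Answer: $- \frac{13}{4} \approx -3.25$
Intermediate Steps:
$F = \frac{3}{2}$ ($F = - \frac{-1 - 5}{4} = \left(- \frac{1}{4}\right) \left(-6\right) = \frac{3}{2} \approx 1.5$)
$k{\left(u,f \right)} = \frac{\frac{3}{2} + f}{4 + f}$ ($k{\left(u,f \right)} = \frac{f + \frac{3}{2}}{4 + f} = \frac{\frac{3}{2} + f}{4 + f}$)
$k{\left(5,-2 \right)} 13 = \frac{\frac{3}{2} - 2}{4 - 2} \cdot 13 = \frac{1}{2} \left(- \frac{1}{2}\right) 13 = \left(- \frac{1}{4}\right) 13 = - \frac{13}{4}$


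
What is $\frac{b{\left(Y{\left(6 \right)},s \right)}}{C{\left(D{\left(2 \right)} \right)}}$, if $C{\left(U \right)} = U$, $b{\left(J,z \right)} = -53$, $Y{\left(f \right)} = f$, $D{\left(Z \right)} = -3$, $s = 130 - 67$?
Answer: $\frac{53}{3} \approx 17.667$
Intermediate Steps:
$s = 63$
$\frac{b{\left(Y{\left(6 \right)},s \right)}}{C{\left(D{\left(2 \right)} \right)}} = - \frac{53}{-3} = \left(-53\right) \left(- \frac{1}{3}\right) = \frac{53}{3}$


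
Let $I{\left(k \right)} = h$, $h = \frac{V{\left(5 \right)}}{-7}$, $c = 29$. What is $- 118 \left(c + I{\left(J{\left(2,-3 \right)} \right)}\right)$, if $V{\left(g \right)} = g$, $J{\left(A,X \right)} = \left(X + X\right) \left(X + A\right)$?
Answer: $- \frac{23364}{7} \approx -3337.7$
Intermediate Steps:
$J{\left(A,X \right)} = 2 X \left(A + X\right)$
$h = - \frac{5}{7}$ ($h = \frac{5}{-7} = 5 \left(- \frac{1}{7}\right) = - \frac{5}{7} \approx -0.71429$)
$I{\left(k \right)} = - \frac{5}{7}$
$- 118 \left(c + I{\left(J{\left(2,-3 \right)} \right)}\right) = - 118 \left(29 - \frac{5}{7}\right) = \left(-118\right) \frac{198}{7} = - \frac{23364}{7}$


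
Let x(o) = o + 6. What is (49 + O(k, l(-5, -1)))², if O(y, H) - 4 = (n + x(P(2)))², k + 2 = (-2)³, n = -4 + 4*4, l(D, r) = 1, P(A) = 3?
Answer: 244036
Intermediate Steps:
x(o) = 6 + o
n = 12 (n = -4 + 16 = 12)
k = -10 (k = -2 + (-2)³ = -2 - 8 = -10)
O(y, H) = 445 (O(y, H) = 4 + (12 + (6 + 3))² = 4 + (12 + 9)² = 4 + 21² = 4 + 441 = 445)
(49 + O(k, l(-5, -1)))² = (49 + 445)² = 494² = 244036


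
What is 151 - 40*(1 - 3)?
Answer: 231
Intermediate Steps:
151 - 40*(1 - 3) = 151 - 40*(-2) = 151 + 80 = 231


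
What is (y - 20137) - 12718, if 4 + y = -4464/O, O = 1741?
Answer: -57211983/1741 ≈ -32862.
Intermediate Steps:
y = -11428/1741 (y = -4 - 4464/1741 = -11428/1741 ≈ -6.5640)
(y - 20137) - 12718 = (-11428/1741 - 20137) - 12718 = -35069945/1741 - 12718 = -57211983/1741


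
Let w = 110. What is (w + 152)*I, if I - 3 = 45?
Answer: 12576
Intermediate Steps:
I = 48 (I = 3 + 45 = 48)
(w + 152)*I = (110 + 152)*48 = 262*48 = 12576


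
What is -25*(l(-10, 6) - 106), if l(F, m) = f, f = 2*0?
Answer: 2650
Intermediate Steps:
f = 0
l(F, m) = 0
-25*(l(-10, 6) - 106) = -25*(0 - 106) = -25*(-106) = 2650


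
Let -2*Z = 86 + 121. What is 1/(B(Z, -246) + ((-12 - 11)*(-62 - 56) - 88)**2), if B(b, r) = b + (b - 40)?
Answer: 1/6895629 ≈ 1.4502e-7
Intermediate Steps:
Z = -207/2 (Z = -(86 + 121)/2 = -1/2*207 = -207/2 ≈ -103.50)
B(b, r) = -40 + 2*b (B(b, r) = b + (-40 + b) = -40 + 2*b)
1/(B(Z, -246) + ((-12 - 11)*(-62 - 56) - 88)**2) = 1/((-40 + 2*(-207/2)) + ((-12 - 11)*(-62 - 56) - 88)**2) = 1/((-40 - 207) + (-23*(-118) - 88)**2) = 1/(-247 + (2714 - 88)**2) = 1/(-247 + 2626**2) = 1/(-247 + 6895876) = 1/6895629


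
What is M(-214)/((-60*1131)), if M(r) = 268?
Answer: -67/16965 ≈ -0.0039493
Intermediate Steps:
M(-214)/((-60*1131)) = 268/((-60*1131)) = 268/(-67860) = 268*(-1/67860) = -67/16965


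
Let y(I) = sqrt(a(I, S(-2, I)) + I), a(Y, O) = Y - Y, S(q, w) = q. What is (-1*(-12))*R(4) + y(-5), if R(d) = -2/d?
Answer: -6 + I*sqrt(5) ≈ -6.0 + 2.2361*I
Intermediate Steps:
a(Y, O) = 0
y(I) = sqrt(I) (y(I) = sqrt(0 + I) = sqrt(I))
(-1*(-12))*R(4) + y(-5) = (-1*(-12))*(-2/4) + sqrt(-5) = 12*(-2*1/4) + I*sqrt(5) = 12*(-1/2) + I*sqrt(5) = -6 + I*sqrt(5)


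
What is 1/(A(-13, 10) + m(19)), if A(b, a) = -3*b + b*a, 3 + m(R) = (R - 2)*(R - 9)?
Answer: 1/76 ≈ 0.013158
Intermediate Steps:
m(R) = -3 + (-9 + R)*(-2 + R) (m(R) = -3 + (R - 2)*(R - 9) = -3 + (-2 + R)*(-9 + R) = -3 + (-9 + R)*(-2 + R))
A(b, a) = -3*b + a*b
1/(A(-13, 10) + m(19)) = 1/(-13*(-3 + 10) + (15 + 19² - 11*19)) = 1/(-13*7 + (15 + 361 - 209)) = 1/(-91 + 167) = 1/76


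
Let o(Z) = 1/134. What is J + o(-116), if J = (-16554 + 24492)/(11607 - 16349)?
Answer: -529475/317714 ≈ -1.6665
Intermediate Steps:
o(Z) = 1/134
J = -3969/2371 (J = 7938/(-4742) = 7938*(-1/4742) = -3969/2371 ≈ -1.6740)
J + o(-116) = -3969/2371 + 1/134 = -529475/317714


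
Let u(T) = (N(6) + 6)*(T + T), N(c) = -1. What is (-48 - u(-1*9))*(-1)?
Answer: -42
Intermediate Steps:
u(T) = 10*T (u(T) = (-1 + 6)*(T + T) = 5*(2*T) = 10*T)
(-48 - u(-1*9))*(-1) = (-48 - 10*(-1*9))*(-1) = (-48 - 10*(-9))*(-1) = (-48 - 1*(-90))*(-1) = (-48 + 90)*(-1) = 42*(-1) = -42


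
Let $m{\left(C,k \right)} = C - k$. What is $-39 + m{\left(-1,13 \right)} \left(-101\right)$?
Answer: $1375$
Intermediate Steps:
$-39 + m{\left(-1,13 \right)} \left(-101\right) = -39 + \left(-1 - 13\right) \left(-101\right) = -39 - -1414 = -39 + 1414 = 1375$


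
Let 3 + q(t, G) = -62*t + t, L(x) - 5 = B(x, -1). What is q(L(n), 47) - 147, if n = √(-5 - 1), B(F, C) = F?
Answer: -455 - 61*I*√6 ≈ -455.0 - 149.42*I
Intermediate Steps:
n = I*√6 (n = √(-6) = I*√6 ≈ 2.4495*I)
L(x) = 5 + x
q(t, G) = -3 - 61*t (q(t, G) = -3 + (-62*t + t) = -3 - 61*t)
q(L(n), 47) - 147 = (-3 - 61*(5 + I*√6)) - 147 = (-3 + (-305 - 61*I*√6)) - 147 = (-308 - 61*I*√6) - 147 = -455 - 61*I*√6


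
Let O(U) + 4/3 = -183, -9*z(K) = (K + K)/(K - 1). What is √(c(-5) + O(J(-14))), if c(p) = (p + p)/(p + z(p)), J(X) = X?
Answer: I*√321762/42 ≈ 13.506*I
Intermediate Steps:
z(K) = -2*K/(9*(-1 + K)) (z(K) = -(K + K)/(9*(K - 1)) = -2*K/(9*(-1 + K)))
O(U) = -553/3 (O(U) = -4/3 - 183 = -553/3)
c(p) = 2*p/(p - 2*p/(-9 + 9*p)) (c(p) = (p + p)/(p - 2*p/(-9 + 9*p)) = (2*p)/(p - 2*p/(-9 + 9*p)) = 2*p/(p - 2*p/(-9 + 9*p)))
√(c(-5) + O(J(-14))) = √(18*(-1 - 5)/(-11 + 9*(-5)) - 553/3) = √(18*(-6)/(-11 - 45) - 553/3) = √(18*(-6)/(-56) - 553/3) = √(18*(-1/56)*(-6) - 553/3) = √(27/14 - 553/3) = √(-7661/42) = I*√321762/42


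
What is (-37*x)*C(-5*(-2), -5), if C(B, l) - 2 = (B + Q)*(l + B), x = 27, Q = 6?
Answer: -81918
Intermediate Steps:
C(B, l) = 2 + (6 + B)*(B + l) (C(B, l) = 2 + (B + 6)*(l + B) = 2 + (6 + B)*(B + l))
(-37*x)*C(-5*(-2), -5) = (-37*27)*(2 + (-5*(-2))² + 6*(-5*(-2)) + 6*(-5) - 5*(-2)*(-5)) = -999*(2 + 10² + 6*10 - 30 + 10*(-5)) = -999*(2 + 100 + 60 - 30 - 50) = -999*82 = -81918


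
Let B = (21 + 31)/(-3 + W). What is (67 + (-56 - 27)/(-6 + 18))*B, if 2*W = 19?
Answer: 1442/3 ≈ 480.67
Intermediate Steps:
W = 19/2 (W = (½)*19 = 19/2 ≈ 9.5000)
B = 8 (B = (21 + 31)/(-3 + 19/2) = 52/(13/2) = 52*(2/13) = 8)
(67 + (-56 - 27)/(-6 + 18))*B = (67 + (-56 - 27)/(-6 + 18))*8 = (67 - 83/12)*8 = (721/12)*8 = 1442/3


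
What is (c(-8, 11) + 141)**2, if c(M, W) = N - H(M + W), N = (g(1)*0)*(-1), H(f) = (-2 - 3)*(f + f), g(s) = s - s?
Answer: 29241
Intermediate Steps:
g(s) = 0
H(f) = -10*f
N = 0 (N = (0*0)*(-1) = 0*(-1) = 0)
c(M, W) = 10*M + 10*W (c(M, W) = 0 - (-10)*(M + W) = 0 - (-10*M - 10*W) = 0 + (10*M + 10*W) = 10*M + 10*W)
(c(-8, 11) + 141)**2 = ((10*(-8) + 10*11) + 141)**2 = ((-80 + 110) + 141)**2 = (30 + 141)**2 = 171**2 = 29241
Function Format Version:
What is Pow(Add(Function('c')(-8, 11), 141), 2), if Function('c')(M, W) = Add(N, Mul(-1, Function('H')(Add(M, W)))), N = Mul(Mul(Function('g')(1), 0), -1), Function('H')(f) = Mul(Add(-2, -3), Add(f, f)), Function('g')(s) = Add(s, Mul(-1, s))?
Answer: 29241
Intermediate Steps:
Function('g')(s) = 0
Function('H')(f) = Mul(-10, f) (Function('H')(f) = Mul(-5, Mul(2, f)) = Mul(-10, f))
N = 0 (N = Mul(Mul(0, 0), -1) = Mul(0, -1) = 0)
Function('c')(M, W) = Add(Mul(10, M), Mul(10, W)) (Function('c')(M, W) = Add(0, Mul(-1, Mul(-10, Add(M, W)))) = Add(0, Mul(-1, Add(Mul(-10, M), Mul(-10, W)))) = Add(0, Add(Mul(10, M), Mul(10, W))) = Add(Mul(10, M), Mul(10, W)))
Pow(Add(Function('c')(-8, 11), 141), 2) = Pow(Add(Add(Mul(10, -8), Mul(10, 11)), 141), 2) = Pow(Add(Add(-80, 110), 141), 2) = Pow(Add(30, 141), 2) = Pow(171, 2) = 29241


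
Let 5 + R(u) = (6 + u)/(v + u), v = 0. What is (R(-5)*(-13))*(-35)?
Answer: -2366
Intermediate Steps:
R(u) = -5 + (6 + u)/u (R(u) = -5 + (6 + u)/(0 + u) = -5 + (6 + u)/u)
(R(-5)*(-13))*(-35) = ((-4 + 6/(-5))*(-13))*(-35) = ((-4 + 6*(-⅕))*(-13))*(-35) = ((-4 - 6/5)*(-13))*(-35) = -26/5*(-13)*(-35) = (338/5)*(-35) = -2366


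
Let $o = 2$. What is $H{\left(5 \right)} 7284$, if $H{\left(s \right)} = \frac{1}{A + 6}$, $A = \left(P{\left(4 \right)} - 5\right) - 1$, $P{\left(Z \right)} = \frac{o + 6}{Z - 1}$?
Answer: $\frac{5463}{2} \approx 2731.5$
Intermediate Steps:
$P{\left(Z \right)} = \frac{8}{-1 + Z}$ ($P{\left(Z \right)} = \frac{2 + 6}{Z - 1} = \frac{8}{-1 + Z}$)
$A = - \frac{10}{3}$ ($A = \left(\frac{8}{-1 + 4} - 5\right) - 1 = \left(\frac{8}{3} - 5\right) + \left(-5 + 4\right) = \left(8 \cdot \frac{1}{3} - 5\right) - 1 = \left(\frac{8}{3} - 5\right) - 1 = - \frac{7}{3} - 1 = - \frac{10}{3} \approx -3.3333$)
$H{\left(s \right)} = \frac{3}{8}$ ($H{\left(s \right)} = \frac{1}{- \frac{10}{3} + 6} = \frac{1}{\frac{8}{3}} = \frac{3}{8}$)
$H{\left(5 \right)} 7284 = \frac{3}{8} \cdot 7284 = \frac{5463}{2}$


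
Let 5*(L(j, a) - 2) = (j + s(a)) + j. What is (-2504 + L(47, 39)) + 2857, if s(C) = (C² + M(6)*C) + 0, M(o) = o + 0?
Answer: 3624/5 ≈ 724.80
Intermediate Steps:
M(o) = o
s(C) = C² + 6*C (s(C) = (C² + 6*C) + 0 = C² + 6*C)
L(j, a) = 2 + 2*j/5 + a*(6 + a)/5 (L(j, a) = 2 + ((j + a*(6 + a)) + j)/5 = 2 + (2*j + a*(6 + a))/5 = 2 + (2*j/5 + a*(6 + a)/5) = 2 + 2*j/5 + a*(6 + a)/5)
(-2504 + L(47, 39)) + 2857 = (-2504 + (2 + (⅖)*47 + (⅕)*39*(6 + 39))) + 2857 = (-2504 + (2 + 94/5 + (⅕)*39*45)) + 2857 = (-2504 + (2 + 94/5 + 351)) + 2857 = (-2504 + 1859/5) + 2857 = -10661/5 + 2857 = 3624/5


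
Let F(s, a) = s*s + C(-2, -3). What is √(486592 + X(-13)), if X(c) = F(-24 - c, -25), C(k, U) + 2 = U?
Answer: 2*√121677 ≈ 697.64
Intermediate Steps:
C(k, U) = -2 + U
F(s, a) = -5 + s² (F(s, a) = s*s + (-2 - 3) = s² - 5 = -5 + s²)
X(c) = -5 + (-24 - c)²
√(486592 + X(-13)) = √(486592 + (-5 + (24 - 13)²)) = √(486592 + (-5 + 11²)) = √(486592 + (-5 + 121)) = √(486592 + 116) = √486708 = 2*√121677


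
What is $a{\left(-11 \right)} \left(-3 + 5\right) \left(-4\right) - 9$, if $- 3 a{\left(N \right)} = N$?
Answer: $- \frac{115}{3} \approx -38.333$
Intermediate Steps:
$a{\left(N \right)} = - \frac{N}{3}$
$a{\left(-11 \right)} \left(-3 + 5\right) \left(-4\right) - 9 = \left(- \frac{1}{3}\right) \left(-11\right) \left(-3 + 5\right) \left(-4\right) - 9 = \frac{11 \cdot 2 \left(-4\right)}{3} - 9 = \frac{11}{3} \left(-8\right) - 9 = - \frac{88}{3} - 9 = - \frac{115}{3}$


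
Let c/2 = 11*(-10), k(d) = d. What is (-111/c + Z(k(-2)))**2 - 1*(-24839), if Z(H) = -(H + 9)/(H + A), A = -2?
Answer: 75153351/3025 ≈ 24844.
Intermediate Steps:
c = -220 (c = 2*(11*(-10)) = 2*(-110) = -220)
Z(H) = -(9 + H)/(-2 + H) (Z(H) = -(H + 9)/(H - 2) = -(9 + H)/(-2 + H))
(-111/c + Z(k(-2)))**2 - 1*(-24839) = (-111/(-220) + (-9 - 1*(-2))/(-2 - 2))**2 - 1*(-24839) = (-111*(-1/220) + (-9 + 2)/(-4))**2 + 24839 = (111/220 - 1/4*(-7))**2 + 24839 = (111/220 + 7/4)**2 + 24839 = (124/55)**2 + 24839 = 15376/3025 + 24839 = 75153351/3025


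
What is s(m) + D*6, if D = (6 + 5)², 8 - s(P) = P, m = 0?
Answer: 734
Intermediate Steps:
s(P) = 8 - P
D = 121 (D = 11² = 121)
s(m) + D*6 = (8 - 1*0) + 121*6 = (8 + 0) + 726 = 8 + 726 = 734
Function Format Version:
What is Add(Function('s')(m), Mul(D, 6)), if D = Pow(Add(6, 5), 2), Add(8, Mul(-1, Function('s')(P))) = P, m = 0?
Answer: 734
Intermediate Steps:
Function('s')(P) = Add(8, Mul(-1, P))
D = 121 (D = Pow(11, 2) = 121)
Add(Function('s')(m), Mul(D, 6)) = Add(Add(8, Mul(-1, 0)), Mul(121, 6)) = Add(Add(8, 0), 726) = Add(8, 726) = 734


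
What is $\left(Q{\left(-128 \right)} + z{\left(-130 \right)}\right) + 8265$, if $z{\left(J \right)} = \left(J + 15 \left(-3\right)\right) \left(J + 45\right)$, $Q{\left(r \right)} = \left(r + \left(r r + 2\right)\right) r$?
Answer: $-2057884$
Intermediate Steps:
$Q{\left(r \right)} = r \left(2 + r + r^{2}\right)$ ($Q{\left(r \right)} = \left(r + \left(r^{2} + 2\right)\right) r = \left(r + \left(2 + r^{2}\right)\right) r = \left(2 + r + r^{2}\right) r = r \left(2 + r + r^{2}\right)$)
$z{\left(J \right)} = \left(-45 + J\right) \left(45 + J\right)$ ($z{\left(J \right)} = \left(J - 45\right) \left(45 + J\right) = \left(-45 + J\right) \left(45 + J\right)$)
$\left(Q{\left(-128 \right)} + z{\left(-130 \right)}\right) + 8265 = \left(- 128 \left(2 - 128 + \left(-128\right)^{2}\right) - \left(2025 - \left(-130\right)^{2}\right)\right) + 8265 = \left(- 128 \left(2 - 128 + 16384\right) + \left(-2025 + 16900\right)\right) + 8265 = \left(\left(-128\right) 16258 + 14875\right) + 8265 = \left(-2081024 + 14875\right) + 8265 = -2066149 + 8265 = -2057884$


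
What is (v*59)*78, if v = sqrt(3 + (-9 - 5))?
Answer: 4602*I*sqrt(11) ≈ 15263.0*I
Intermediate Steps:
v = I*sqrt(11) (v = sqrt(3 - 14) = sqrt(-11) = I*sqrt(11) ≈ 3.3166*I)
(v*59)*78 = ((I*sqrt(11))*59)*78 = (59*I*sqrt(11))*78 = 4602*I*sqrt(11)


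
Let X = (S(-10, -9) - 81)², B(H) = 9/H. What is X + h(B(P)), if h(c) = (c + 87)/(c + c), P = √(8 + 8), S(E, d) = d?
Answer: 48719/6 ≈ 8119.8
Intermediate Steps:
P = 4 (P = √16 = 4)
X = 8100 (X = (-9 - 81)² = (-90)² = 8100)
h(c) = (87 + c)/(2*c) (h(c) = (87 + c)/((2*c)) = (87 + c)*(1/(2*c)) = (87 + c)/(2*c))
X + h(B(P)) = 8100 + (87 + 9/4)/(2*((9/4))) = 8100 + (87 + 9*(¼))/(2*((9*(¼)))) = 8100 + (87 + 9/4)/(2*(9/4)) = 8100 + (½)*(4/9)*(357/4) = 8100 + 119/6 = 48719/6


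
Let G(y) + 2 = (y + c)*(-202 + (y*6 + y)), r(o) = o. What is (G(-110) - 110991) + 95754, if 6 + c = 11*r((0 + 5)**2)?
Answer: -169787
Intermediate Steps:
c = 269 (c = -6 + 11*(0 + 5)**2 = -6 + 11*5**2 = -6 + 11*25 = -6 + 275 = 269)
G(y) = -2 + (-202 + 7*y)*(269 + y) (G(y) = -2 + (y + 269)*(-202 + (y*6 + y)) = -2 + (269 + y)*(-202 + (6*y + y)) = -2 + (269 + y)*(-202 + 7*y) = -2 + (-202 + 7*y)*(269 + y))
(G(-110) - 110991) + 95754 = ((-54340 + 7*(-110)**2 + 1681*(-110)) - 110991) + 95754 = ((-54340 + 7*12100 - 184910) - 110991) + 95754 = ((-54340 + 84700 - 184910) - 110991) + 95754 = (-154550 - 110991) + 95754 = -265541 + 95754 = -169787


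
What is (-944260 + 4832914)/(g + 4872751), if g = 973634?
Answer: 1296218/1948795 ≈ 0.66514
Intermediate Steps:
(-944260 + 4832914)/(g + 4872751) = (-944260 + 4832914)/(973634 + 4872751) = 3888654/5846385 = 3888654*(1/5846385) = 1296218/1948795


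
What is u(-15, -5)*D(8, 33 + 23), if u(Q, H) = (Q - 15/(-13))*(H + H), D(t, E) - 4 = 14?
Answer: 32400/13 ≈ 2492.3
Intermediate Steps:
D(t, E) = 18 (D(t, E) = 4 + 14 = 18)
u(Q, H) = 2*H*(15/13 + Q) (u(Q, H) = (Q - 15*(-1/13))*(2*H) = (Q + 15/13)*(2*H) = (15/13 + Q)*(2*H) = 2*H*(15/13 + Q))
u(-15, -5)*D(8, 33 + 23) = ((2/13)*(-5)*(15 + 13*(-15)))*18 = ((2/13)*(-5)*(15 - 195))*18 = ((2/13)*(-5)*(-180))*18 = (1800/13)*18 = 32400/13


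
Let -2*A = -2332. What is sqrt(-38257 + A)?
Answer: I*sqrt(37091) ≈ 192.59*I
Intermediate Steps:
A = 1166 (A = -1/2*(-2332) = 1166)
sqrt(-38257 + A) = sqrt(-38257 + 1166) = sqrt(-37091) = I*sqrt(37091)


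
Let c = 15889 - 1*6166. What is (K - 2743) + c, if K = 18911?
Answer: 25891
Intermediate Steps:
c = 9723 (c = 15889 - 6166 = 9723)
(K - 2743) + c = (18911 - 2743) + 9723 = 16168 + 9723 = 25891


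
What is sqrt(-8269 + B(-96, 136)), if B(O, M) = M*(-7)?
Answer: I*sqrt(9221) ≈ 96.026*I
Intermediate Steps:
B(O, M) = -7*M
sqrt(-8269 + B(-96, 136)) = sqrt(-8269 - 7*136) = sqrt(-8269 - 952) = sqrt(-9221) = I*sqrt(9221)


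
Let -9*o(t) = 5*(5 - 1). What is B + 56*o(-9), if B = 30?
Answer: -850/9 ≈ -94.444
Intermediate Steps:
o(t) = -20/9 (o(t) = -5*(5 - 1)/9 = -5*4/9 = -⅑*20 = -20/9)
B + 56*o(-9) = 30 + 56*(-20/9) = 30 - 1120/9 = -850/9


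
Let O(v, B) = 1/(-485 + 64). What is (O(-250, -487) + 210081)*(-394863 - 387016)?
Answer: -69152584463900/421 ≈ -1.6426e+11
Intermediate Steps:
O(v, B) = -1/421 (O(v, B) = 1/(-421) = -1/421)
(O(-250, -487) + 210081)*(-394863 - 387016) = (-1/421 + 210081)*(-394863 - 387016) = (88444100/421)*(-781879) = -69152584463900/421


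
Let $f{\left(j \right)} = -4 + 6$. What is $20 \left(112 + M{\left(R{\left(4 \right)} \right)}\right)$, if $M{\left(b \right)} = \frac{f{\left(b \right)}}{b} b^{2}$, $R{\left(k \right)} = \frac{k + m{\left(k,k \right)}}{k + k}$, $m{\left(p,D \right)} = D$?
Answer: $2280$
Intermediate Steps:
$f{\left(j \right)} = 2$
$R{\left(k \right)} = 1$ ($R{\left(k \right)} = \frac{k + k}{k + k} = \frac{2 k}{2 k} = 2 k \frac{1}{2 k} = 1$)
$M{\left(b \right)} = 2 b$ ($M{\left(b \right)} = \frac{2}{b} b^{2} = 2 b$)
$20 \left(112 + M{\left(R{\left(4 \right)} \right)}\right) = 20 \left(112 + 2 \cdot 1\right) = 20 \left(112 + 2\right) = 20 \cdot 114 = 2280$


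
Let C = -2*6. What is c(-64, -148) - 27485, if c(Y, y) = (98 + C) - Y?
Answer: -27335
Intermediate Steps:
C = -12
c(Y, y) = 86 - Y (c(Y, y) = (98 - 12) - Y = 86 - Y)
c(-64, -148) - 27485 = (86 - 1*(-64)) - 27485 = (86 + 64) - 27485 = 150 - 27485 = -27335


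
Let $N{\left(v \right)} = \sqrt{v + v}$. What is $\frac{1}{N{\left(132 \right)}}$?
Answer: $\frac{\sqrt{66}}{132} \approx 0.061546$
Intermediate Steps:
$N{\left(v \right)} = \sqrt{2} \sqrt{v}$ ($N{\left(v \right)} = \sqrt{2 v} = \sqrt{2} \sqrt{v}$)
$\frac{1}{N{\left(132 \right)}} = \frac{1}{\sqrt{2} \sqrt{132}} = \frac{1}{\sqrt{2} \cdot 2 \sqrt{33}} = \frac{1}{2 \sqrt{66}} = \frac{\sqrt{66}}{132}$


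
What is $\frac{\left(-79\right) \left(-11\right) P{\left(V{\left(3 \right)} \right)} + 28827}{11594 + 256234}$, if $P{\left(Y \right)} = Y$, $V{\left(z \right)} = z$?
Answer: $\frac{5239}{44638} \approx 0.11737$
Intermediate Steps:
$\frac{\left(-79\right) \left(-11\right) P{\left(V{\left(3 \right)} \right)} + 28827}{11594 + 256234} = \frac{\left(-79\right) \left(-11\right) 3 + 28827}{11594 + 256234} = \frac{869 \cdot 3 + 28827}{267828} = \left(2607 + 28827\right) \frac{1}{267828} = 31434 \cdot \frac{1}{267828} = \frac{5239}{44638}$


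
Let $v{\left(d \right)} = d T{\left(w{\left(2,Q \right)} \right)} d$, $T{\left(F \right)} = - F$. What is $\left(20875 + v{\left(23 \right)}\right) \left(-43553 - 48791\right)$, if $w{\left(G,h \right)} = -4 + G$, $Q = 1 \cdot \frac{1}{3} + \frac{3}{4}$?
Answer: $-2025380952$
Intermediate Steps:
$Q = \frac{13}{12}$ ($Q = 1 \cdot \frac{1}{3} + 3 \cdot \frac{1}{4} = \frac{1}{3} + \frac{3}{4} = \frac{13}{12} \approx 1.0833$)
$v{\left(d \right)} = 2 d^{2}$ ($v{\left(d \right)} = d \left(- (-4 + 2)\right) d = d \left(\left(-1\right) \left(-2\right)\right) d = d 2 d = 2 d d = 2 d^{2}$)
$\left(20875 + v{\left(23 \right)}\right) \left(-43553 - 48791\right) = \left(20875 + 2 \cdot 23^{2}\right) \left(-43553 - 48791\right) = \left(20875 + 2 \cdot 529\right) \left(-92344\right) = \left(20875 + 1058\right) \left(-92344\right) = 21933 \left(-92344\right) = -2025380952$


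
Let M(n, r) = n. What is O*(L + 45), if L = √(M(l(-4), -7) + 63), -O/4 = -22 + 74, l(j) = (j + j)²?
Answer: -9360 - 208*√127 ≈ -11704.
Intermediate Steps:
l(j) = 4*j² (l(j) = (2*j)² = 4*j²)
O = -208 (O = -4*(-22 + 74) = -4*52 = -208)
L = √127 (L = √(4*(-4)² + 63) = √(4*16 + 63) = √(64 + 63) = √127 ≈ 11.269)
O*(L + 45) = -208*(√127 + 45) = -208*(45 + √127) = -9360 - 208*√127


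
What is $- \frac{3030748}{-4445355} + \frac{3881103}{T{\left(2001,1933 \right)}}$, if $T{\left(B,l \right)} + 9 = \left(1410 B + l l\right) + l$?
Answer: $\frac{37134051064169}{29160741972165} \approx 1.2734$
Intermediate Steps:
$T{\left(B,l \right)} = -9 + l + l^{2} + 1410 B$ ($T{\left(B,l \right)} = -9 + \left(\left(1410 B + l l\right) + l\right) = -9 + \left(\left(1410 B + l^{2}\right) + l\right) = -9 + \left(\left(l^{2} + 1410 B\right) + l\right) = -9 + \left(l + l^{2} + 1410 B\right) = -9 + l + l^{2} + 1410 B$)
$- \frac{3030748}{-4445355} + \frac{3881103}{T{\left(2001,1933 \right)}} = - \frac{3030748}{-4445355} + \frac{3881103}{-9 + 1933 + 1933^{2} + 1410 \cdot 2001} = \left(-3030748\right) \left(- \frac{1}{4445355}\right) + \frac{3881103}{-9 + 1933 + 3736489 + 2821410} = \frac{3030748}{4445355} + \frac{3881103}{6559823} = \frac{37134051064169}{29160741972165}$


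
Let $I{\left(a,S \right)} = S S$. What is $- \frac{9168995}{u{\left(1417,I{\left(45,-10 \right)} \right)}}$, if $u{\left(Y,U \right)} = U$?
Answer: $- \frac{1833799}{20} \approx -91690.0$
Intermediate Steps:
$I{\left(a,S \right)} = S^{2}$
$- \frac{9168995}{u{\left(1417,I{\left(45,-10 \right)} \right)}} = - \frac{9168995}{\left(-10\right)^{2}} = - \frac{9168995}{100} = \left(-9168995\right) \frac{1}{100} = - \frac{1833799}{20}$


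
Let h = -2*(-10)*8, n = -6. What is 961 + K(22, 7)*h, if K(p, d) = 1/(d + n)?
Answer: 1121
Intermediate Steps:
h = 160 (h = 20*8 = 160)
K(p, d) = 1/(-6 + d) (K(p, d) = 1/(d - 6) = 1/(-6 + d))
961 + K(22, 7)*h = 961 + 160/(-6 + 7) = 961 + 160/1 = 961 + 1*160 = 961 + 160 = 1121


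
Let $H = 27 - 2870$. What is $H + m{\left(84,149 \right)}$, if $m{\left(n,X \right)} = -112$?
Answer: $-2955$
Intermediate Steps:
$H = -2843$ ($H = 27 - 2870 = -2843$)
$H + m{\left(84,149 \right)} = -2843 - 112 = -2955$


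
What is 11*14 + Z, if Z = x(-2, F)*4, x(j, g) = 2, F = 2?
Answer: 162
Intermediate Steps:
Z = 8 (Z = 2*4 = 8)
11*14 + Z = 11*14 + 8 = 154 + 8 = 162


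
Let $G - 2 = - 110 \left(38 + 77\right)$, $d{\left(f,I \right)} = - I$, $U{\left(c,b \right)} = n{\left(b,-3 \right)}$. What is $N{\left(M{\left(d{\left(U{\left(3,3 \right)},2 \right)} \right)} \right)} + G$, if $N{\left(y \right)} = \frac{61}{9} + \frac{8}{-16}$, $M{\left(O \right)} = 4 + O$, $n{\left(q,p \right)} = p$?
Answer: $- \frac{227551}{18} \approx -12642.0$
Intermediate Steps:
$U{\left(c,b \right)} = -3$
$N{\left(y \right)} = \frac{113}{18}$ ($N{\left(y \right)} = 61 \cdot \frac{1}{9} + 8 \left(- \frac{1}{16}\right) = \frac{61}{9} - \frac{1}{2} = \frac{113}{18}$)
$G = -12648$ ($G = 2 - 110 \left(38 + 77\right) = 2 - 12650 = -12648$)
$N{\left(M{\left(d{\left(U{\left(3,3 \right)},2 \right)} \right)} \right)} + G = \frac{113}{18} - 12648 = - \frac{227551}{18}$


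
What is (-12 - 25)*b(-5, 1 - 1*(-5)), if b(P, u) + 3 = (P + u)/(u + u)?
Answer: 1295/12 ≈ 107.92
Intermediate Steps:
b(P, u) = -3 + (P + u)/(2*u) (b(P, u) = -3 + (P + u)/(u + u) = -3 + (P + u)/((2*u)) = -3 + (P + u)*(1/(2*u)) = -3 + (P + u)/(2*u))
(-12 - 25)*b(-5, 1 - 1*(-5)) = (-12 - 25)*((-5 - 5*(1 - 1*(-5)))/(2*(1 - 1*(-5)))) = -37*(-5 - 5*(1 + 5))/(2*(1 + 5)) = -37*(-5 - 5*6)/(2*6) = -37*(-5 - 30)/(2*6) = -37*(-35)/(2*6) = -37*(-35/12) = 1295/12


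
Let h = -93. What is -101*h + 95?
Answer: 9488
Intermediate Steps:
-101*h + 95 = -101*(-93) + 95 = 9393 + 95 = 9488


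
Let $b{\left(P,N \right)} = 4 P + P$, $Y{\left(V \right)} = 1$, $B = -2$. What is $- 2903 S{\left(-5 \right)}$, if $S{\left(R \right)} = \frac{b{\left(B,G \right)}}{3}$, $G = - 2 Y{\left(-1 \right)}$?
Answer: $\frac{29030}{3} \approx 9676.7$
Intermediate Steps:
$G = -2$ ($G = \left(-2\right) 1 = -2$)
$b{\left(P,N \right)} = 5 P$
$S{\left(R \right)} = - \frac{10}{3}$ ($S{\left(R \right)} = \frac{5 \left(-2\right)}{3} = \left(-10\right) \frac{1}{3} = - \frac{10}{3}$)
$- 2903 S{\left(-5 \right)} = \left(-2903\right) \left(- \frac{10}{3}\right) = \frac{29030}{3}$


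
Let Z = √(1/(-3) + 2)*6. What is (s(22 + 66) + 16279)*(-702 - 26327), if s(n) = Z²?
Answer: -441626831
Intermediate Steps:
Z = 2*√15 (Z = √(-⅓ + 2)*6 = √(5/3)*6 = (√15/3)*6 = 2*√15 ≈ 7.7460)
s(n) = 60 (s(n) = (2*√15)² = 60)
(s(22 + 66) + 16279)*(-702 - 26327) = (60 + 16279)*(-702 - 26327) = 16339*(-27029) = -441626831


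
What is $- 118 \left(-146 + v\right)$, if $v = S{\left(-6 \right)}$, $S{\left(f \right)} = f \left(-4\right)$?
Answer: $14396$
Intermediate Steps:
$S{\left(f \right)} = - 4 f$
$v = 24$ ($v = \left(-4\right) \left(-6\right) = 24$)
$- 118 \left(-146 + v\right) = - 118 \left(-146 + 24\right) = \left(-118\right) \left(-122\right) = 14396$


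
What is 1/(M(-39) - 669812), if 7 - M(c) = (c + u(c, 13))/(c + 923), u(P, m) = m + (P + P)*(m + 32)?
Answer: -1/669801 ≈ -1.4930e-6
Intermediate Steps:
u(P, m) = m + 2*P*(32 + m) (u(P, m) = m + (2*P)*(32 + m) = m + 2*P*(32 + m))
M(c) = 7 - (13 + 91*c)/(923 + c) (M(c) = 7 - (c + (13 + 64*c + 2*c*13))/(c + 923) = 7 - (c + (13 + 64*c + 26*c))/(923 + c) = 7 - (c + (13 + 90*c))/(923 + c) = 7 - (13 + 91*c)/(923 + c))
1/(M(-39) - 669812) = 1/(4*(1612 - 21*(-39))/(923 - 39) - 669812) = 1/(4*(1612 + 819)/884 - 669812) = 1/(4*(1/884)*2431 - 669812) = 1/(11 - 669812) = 1/(-669801) = -1/669801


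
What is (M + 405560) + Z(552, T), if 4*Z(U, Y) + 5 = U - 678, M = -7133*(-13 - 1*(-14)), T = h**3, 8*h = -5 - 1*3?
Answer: 1593577/4 ≈ 3.9839e+5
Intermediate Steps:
h = -1 (h = (-5 - 1*3)/8 = (-5 - 3)/8 = (1/8)*(-8) = -1)
T = -1 (T = (-1)**3 = -1)
M = -7133 (M = -7133*(-13 + 14) = -7133*1 = -7133)
Z(U, Y) = -683/4 + U/4 (Z(U, Y) = -5/4 + (U - 678)/4 = -5/4 + (-678 + U)/4 = -5/4 + (-339/2 + U/4) = -683/4 + U/4)
(M + 405560) + Z(552, T) = (-7133 + 405560) + (-683/4 + (1/4)*552) = 398427 + (-683/4 + 138) = 398427 - 131/4 = 1593577/4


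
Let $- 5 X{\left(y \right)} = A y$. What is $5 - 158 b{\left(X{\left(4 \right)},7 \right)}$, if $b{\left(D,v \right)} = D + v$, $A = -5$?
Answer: $-1733$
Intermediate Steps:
$X{\left(y \right)} = y$ ($X{\left(y \right)} = - \frac{\left(-5\right) y}{5} = y$)
$5 - 158 b{\left(X{\left(4 \right)},7 \right)} = 5 - 158 \left(4 + 7\right) = 5 - 1738 = -1733$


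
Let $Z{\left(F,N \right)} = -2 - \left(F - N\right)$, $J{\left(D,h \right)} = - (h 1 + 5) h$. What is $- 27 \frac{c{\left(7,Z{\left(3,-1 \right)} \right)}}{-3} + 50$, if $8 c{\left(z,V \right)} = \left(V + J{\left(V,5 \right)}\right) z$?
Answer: $-391$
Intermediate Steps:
$J{\left(D,h \right)} = h \left(-5 - h\right)$ ($J{\left(D,h \right)} = - (h + 5) h = - (5 + h) h = \left(-5 - h\right) h = h \left(-5 - h\right)$)
$Z{\left(F,N \right)} = -2 + N - F$ ($Z{\left(F,N \right)} = -2 - \left(F - N\right) = -2 + N - F$)
$c{\left(z,V \right)} = \frac{z \left(-50 + V\right)}{8}$ ($c{\left(z,V \right)} = \frac{\left(V - 5 \left(5 + 5\right)\right) z}{8} = \frac{\left(V - 5 \cdot 10\right) z}{8} = \frac{\left(V - 50\right) z}{8} = \frac{\left(-50 + V\right) z}{8} = \frac{z \left(-50 + V\right)}{8}$)
$- 27 \frac{c{\left(7,Z{\left(3,-1 \right)} \right)}}{-3} + 50 = - 27 \frac{\frac{1}{8} \cdot 7 \left(-50 - 6\right)}{-3} + 50 = - 27 \cdot \frac{1}{8} \cdot 7 \left(-50 - 6\right) \left(- \frac{1}{3}\right) + 50 = - 27 \cdot \frac{1}{8} \cdot 7 \left(-56\right) \left(- \frac{1}{3}\right) + 50 = - 27 \left(\left(-49\right) \left(- \frac{1}{3}\right)\right) + 50 = \left(-27\right) \frac{49}{3} + 50 = -441 + 50 = -391$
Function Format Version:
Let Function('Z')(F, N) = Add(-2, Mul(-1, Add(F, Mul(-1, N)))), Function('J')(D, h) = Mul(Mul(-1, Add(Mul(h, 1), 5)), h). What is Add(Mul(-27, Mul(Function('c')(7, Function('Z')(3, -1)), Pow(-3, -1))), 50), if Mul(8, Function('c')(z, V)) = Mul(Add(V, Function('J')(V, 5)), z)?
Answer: -391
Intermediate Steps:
Function('J')(D, h) = Mul(h, Add(-5, Mul(-1, h))) (Function('J')(D, h) = Mul(Mul(-1, Add(h, 5)), h) = Mul(Mul(-1, Add(5, h)), h) = Mul(Add(-5, Mul(-1, h)), h) = Mul(h, Add(-5, Mul(-1, h))))
Function('Z')(F, N) = Add(-2, N, Mul(-1, F)) (Function('Z')(F, N) = Add(-2, Add(N, Mul(-1, F))) = Add(-2, N, Mul(-1, F)))
Function('c')(z, V) = Mul(Rational(1, 8), z, Add(-50, V)) (Function('c')(z, V) = Mul(Rational(1, 8), Mul(Add(V, Mul(-1, 5, Add(5, 5))), z)) = Mul(Rational(1, 8), Mul(Add(V, Mul(-1, 5, 10)), z)) = Mul(Rational(1, 8), Mul(Add(V, -50), z)) = Mul(Rational(1, 8), Mul(Add(-50, V), z)) = Mul(Rational(1, 8), Mul(z, Add(-50, V))) = Mul(Rational(1, 8), z, Add(-50, V)))
Add(Mul(-27, Mul(Function('c')(7, Function('Z')(3, -1)), Pow(-3, -1))), 50) = Add(Mul(-27, Mul(Mul(Rational(1, 8), 7, Add(-50, Add(-2, -1, Mul(-1, 3)))), Pow(-3, -1))), 50) = Add(Mul(-27, Mul(Mul(Rational(1, 8), 7, Add(-50, Add(-2, -1, -3))), Rational(-1, 3))), 50) = Add(Mul(-27, Mul(Mul(Rational(1, 8), 7, Add(-50, -6)), Rational(-1, 3))), 50) = Add(Mul(-27, Mul(Mul(Rational(1, 8), 7, -56), Rational(-1, 3))), 50) = Add(Mul(-27, Mul(-49, Rational(-1, 3))), 50) = Add(Mul(-27, Rational(49, 3)), 50) = Add(-441, 50) = -391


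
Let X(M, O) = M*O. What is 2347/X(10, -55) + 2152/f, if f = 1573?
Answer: -228021/78650 ≈ -2.8992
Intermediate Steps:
2347/X(10, -55) + 2152/f = 2347/((10*(-55))) + 2152/1573 = 2347/(-550) + 2152*(1/1573) = 2347*(-1/550) + 2152/1573 = -2347/550 + 2152/1573 = -228021/78650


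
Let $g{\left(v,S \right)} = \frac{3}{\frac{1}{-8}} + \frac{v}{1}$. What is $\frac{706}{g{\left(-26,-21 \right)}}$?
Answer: $- \frac{353}{25} \approx -14.12$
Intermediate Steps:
$g{\left(v,S \right)} = -24 + v$ ($g{\left(v,S \right)} = \frac{3}{- \frac{1}{8}} + v 1 = 3 \left(-8\right) + v = -24 + v$)
$\frac{706}{g{\left(-26,-21 \right)}} = \frac{706}{-24 - 26} = \frac{706}{-50} = 706 \left(- \frac{1}{50}\right) = - \frac{353}{25}$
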